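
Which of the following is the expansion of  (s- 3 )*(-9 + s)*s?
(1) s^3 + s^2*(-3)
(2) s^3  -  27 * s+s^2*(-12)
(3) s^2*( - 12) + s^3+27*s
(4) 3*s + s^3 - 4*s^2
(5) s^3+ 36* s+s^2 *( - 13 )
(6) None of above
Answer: 3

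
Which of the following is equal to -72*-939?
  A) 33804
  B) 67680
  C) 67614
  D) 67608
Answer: D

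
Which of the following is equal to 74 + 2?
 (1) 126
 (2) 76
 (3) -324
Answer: 2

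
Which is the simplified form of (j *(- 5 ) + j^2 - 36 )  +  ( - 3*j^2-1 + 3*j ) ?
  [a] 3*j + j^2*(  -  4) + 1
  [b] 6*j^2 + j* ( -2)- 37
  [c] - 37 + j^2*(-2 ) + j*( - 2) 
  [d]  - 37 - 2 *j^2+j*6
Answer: c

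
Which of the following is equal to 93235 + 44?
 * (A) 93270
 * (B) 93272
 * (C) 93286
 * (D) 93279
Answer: D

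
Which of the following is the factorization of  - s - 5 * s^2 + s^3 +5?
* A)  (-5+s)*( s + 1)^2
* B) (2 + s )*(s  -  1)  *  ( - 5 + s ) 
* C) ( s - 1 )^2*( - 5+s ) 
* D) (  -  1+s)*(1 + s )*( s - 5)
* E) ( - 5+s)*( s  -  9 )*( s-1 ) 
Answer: D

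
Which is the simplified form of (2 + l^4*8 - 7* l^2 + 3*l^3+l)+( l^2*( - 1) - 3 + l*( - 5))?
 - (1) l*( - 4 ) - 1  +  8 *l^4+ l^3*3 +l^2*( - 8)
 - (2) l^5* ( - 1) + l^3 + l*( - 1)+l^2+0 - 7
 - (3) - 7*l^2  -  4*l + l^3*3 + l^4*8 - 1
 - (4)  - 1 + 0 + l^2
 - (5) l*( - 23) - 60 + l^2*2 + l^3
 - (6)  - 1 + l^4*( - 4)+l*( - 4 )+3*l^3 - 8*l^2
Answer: 1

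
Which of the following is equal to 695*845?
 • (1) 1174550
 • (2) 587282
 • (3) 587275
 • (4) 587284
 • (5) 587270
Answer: 3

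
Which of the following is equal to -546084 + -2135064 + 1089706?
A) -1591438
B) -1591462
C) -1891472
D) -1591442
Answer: D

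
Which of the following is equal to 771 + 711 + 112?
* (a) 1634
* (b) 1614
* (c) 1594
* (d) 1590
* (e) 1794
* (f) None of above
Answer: c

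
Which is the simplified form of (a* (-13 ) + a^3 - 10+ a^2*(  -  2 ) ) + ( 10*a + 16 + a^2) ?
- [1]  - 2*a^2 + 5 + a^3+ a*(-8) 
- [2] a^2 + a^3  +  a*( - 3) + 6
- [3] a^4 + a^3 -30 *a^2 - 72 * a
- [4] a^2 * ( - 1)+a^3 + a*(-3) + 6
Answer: 4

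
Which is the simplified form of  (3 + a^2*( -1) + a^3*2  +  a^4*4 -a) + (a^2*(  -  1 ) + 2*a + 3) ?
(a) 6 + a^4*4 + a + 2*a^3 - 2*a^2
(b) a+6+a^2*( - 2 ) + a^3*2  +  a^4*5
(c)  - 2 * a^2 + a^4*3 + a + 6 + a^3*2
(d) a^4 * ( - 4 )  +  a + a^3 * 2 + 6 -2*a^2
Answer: a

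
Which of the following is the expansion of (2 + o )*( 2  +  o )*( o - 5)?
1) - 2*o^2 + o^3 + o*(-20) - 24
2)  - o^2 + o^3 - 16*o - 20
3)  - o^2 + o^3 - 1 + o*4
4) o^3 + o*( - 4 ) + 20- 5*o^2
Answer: 2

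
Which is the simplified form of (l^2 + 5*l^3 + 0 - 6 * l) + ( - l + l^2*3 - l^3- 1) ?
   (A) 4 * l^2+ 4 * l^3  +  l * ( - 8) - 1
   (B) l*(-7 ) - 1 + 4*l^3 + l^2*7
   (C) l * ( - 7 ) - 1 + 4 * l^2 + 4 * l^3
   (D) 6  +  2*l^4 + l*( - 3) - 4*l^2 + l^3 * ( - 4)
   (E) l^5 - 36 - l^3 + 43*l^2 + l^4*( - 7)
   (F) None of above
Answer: C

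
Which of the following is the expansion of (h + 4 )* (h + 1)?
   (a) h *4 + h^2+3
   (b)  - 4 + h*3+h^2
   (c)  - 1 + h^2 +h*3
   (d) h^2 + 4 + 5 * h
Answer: d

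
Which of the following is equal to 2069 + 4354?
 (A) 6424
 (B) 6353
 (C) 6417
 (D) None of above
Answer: D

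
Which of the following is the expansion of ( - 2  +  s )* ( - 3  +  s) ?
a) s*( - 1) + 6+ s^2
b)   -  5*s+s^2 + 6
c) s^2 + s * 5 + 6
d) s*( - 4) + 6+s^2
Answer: b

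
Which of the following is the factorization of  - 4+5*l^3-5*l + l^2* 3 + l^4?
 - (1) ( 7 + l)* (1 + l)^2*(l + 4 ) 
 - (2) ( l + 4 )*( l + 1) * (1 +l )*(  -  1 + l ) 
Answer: 2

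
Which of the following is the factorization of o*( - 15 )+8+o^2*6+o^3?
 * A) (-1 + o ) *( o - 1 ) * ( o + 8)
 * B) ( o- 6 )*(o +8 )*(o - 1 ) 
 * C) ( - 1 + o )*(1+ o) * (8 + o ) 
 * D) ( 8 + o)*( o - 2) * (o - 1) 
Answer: A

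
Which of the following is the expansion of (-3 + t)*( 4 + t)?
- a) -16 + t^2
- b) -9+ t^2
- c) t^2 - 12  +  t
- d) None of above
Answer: c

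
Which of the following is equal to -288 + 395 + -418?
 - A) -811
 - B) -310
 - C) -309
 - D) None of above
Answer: D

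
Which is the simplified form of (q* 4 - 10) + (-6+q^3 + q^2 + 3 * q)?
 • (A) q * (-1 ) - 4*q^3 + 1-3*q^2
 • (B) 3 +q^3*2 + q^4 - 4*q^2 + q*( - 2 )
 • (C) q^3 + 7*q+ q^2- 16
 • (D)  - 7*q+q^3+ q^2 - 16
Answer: C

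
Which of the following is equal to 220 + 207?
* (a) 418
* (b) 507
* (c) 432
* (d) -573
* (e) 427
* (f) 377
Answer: e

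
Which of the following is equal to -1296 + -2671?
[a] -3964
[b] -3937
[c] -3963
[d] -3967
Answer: d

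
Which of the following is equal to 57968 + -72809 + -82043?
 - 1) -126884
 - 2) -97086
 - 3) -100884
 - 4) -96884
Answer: 4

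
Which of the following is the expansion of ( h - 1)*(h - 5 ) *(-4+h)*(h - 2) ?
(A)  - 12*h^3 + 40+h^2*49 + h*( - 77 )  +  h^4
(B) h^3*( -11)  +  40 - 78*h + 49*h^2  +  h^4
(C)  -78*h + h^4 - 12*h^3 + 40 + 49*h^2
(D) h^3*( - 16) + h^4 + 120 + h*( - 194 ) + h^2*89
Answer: C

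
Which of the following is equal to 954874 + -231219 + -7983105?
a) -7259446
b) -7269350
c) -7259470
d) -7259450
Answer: d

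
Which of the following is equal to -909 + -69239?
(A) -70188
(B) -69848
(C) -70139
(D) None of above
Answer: D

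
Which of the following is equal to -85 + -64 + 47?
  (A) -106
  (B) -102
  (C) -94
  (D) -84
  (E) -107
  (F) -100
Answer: B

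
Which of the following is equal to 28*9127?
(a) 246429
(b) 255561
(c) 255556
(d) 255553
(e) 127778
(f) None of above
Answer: c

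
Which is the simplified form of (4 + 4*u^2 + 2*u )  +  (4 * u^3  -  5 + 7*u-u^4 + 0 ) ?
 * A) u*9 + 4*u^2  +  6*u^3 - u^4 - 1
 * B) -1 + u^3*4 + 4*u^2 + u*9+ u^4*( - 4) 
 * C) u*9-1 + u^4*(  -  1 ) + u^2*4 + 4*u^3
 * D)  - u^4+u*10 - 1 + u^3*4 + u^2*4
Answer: C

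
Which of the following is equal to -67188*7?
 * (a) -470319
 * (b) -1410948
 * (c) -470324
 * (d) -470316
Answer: d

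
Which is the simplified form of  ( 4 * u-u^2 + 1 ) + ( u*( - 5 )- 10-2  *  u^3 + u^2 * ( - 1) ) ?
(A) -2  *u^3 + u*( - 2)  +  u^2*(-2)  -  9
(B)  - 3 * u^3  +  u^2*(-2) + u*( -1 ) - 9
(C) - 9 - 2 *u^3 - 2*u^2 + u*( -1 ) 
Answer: C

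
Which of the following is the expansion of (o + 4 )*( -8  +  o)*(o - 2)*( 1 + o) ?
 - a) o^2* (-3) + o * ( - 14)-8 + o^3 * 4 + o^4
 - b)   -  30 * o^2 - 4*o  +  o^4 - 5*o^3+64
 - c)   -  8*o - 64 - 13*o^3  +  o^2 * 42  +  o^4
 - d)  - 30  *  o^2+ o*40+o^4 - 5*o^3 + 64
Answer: d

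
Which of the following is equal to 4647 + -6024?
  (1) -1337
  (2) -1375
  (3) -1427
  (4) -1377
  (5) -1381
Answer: 4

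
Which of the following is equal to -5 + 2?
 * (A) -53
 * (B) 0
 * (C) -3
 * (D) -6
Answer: C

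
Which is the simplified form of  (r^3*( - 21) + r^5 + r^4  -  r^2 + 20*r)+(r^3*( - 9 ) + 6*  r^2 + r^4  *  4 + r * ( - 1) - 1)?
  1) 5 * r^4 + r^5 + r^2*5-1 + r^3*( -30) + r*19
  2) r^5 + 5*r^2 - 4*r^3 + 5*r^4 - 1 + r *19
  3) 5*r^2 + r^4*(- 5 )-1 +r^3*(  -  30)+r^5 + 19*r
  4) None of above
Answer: 1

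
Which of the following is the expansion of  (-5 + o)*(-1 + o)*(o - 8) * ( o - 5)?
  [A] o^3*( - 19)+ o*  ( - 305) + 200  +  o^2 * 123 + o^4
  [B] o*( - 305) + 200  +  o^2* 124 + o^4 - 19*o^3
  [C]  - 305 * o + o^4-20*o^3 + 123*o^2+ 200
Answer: A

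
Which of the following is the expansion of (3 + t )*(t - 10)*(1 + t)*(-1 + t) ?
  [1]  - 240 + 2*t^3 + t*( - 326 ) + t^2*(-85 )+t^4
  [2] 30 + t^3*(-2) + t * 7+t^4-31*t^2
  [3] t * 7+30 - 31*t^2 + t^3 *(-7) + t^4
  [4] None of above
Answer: 3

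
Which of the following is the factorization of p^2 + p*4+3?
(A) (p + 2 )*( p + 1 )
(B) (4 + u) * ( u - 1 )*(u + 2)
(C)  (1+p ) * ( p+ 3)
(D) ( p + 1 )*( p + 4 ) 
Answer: C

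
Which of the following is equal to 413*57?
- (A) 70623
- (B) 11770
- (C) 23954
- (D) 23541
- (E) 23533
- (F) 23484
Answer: D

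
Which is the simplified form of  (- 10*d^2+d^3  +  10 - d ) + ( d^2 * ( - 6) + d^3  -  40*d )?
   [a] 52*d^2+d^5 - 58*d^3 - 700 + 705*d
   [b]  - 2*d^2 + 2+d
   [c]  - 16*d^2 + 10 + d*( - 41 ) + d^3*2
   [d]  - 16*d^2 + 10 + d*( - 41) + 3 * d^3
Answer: c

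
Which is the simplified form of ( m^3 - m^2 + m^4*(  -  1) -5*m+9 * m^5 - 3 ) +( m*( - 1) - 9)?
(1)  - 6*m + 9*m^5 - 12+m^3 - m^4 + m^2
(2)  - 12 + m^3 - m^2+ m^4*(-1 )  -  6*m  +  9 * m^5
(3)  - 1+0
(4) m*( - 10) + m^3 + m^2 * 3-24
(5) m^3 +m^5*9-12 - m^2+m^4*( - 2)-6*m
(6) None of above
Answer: 2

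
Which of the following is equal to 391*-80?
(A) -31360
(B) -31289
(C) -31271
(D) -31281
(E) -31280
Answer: E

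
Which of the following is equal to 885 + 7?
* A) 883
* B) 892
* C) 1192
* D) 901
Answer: B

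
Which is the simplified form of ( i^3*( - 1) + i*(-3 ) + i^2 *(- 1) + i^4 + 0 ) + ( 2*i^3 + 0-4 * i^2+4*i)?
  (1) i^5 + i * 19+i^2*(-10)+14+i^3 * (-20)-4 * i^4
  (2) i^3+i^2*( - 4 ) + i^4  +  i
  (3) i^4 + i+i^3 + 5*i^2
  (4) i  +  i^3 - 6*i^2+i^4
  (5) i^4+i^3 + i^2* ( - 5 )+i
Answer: 5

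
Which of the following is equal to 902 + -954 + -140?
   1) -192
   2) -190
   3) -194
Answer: 1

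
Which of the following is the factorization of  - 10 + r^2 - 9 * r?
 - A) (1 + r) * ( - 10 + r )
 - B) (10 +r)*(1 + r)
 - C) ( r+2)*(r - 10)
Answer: A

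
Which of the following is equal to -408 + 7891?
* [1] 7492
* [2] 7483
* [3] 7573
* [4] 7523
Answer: 2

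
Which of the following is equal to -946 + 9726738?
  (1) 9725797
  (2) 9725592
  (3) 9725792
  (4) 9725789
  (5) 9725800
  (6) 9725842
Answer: 3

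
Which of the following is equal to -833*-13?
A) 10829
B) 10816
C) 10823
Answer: A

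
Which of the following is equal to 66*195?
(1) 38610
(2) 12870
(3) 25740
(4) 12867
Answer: 2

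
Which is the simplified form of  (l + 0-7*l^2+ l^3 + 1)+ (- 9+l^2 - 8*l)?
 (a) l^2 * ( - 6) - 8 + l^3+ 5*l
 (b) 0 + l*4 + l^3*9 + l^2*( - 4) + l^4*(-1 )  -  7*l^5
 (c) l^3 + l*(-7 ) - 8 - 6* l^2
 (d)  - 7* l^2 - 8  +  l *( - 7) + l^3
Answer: c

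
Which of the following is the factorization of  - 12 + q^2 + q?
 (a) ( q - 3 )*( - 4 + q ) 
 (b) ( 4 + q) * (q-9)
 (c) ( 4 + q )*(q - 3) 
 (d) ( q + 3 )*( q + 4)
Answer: c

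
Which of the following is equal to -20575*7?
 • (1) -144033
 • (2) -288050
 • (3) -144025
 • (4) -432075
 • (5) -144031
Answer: 3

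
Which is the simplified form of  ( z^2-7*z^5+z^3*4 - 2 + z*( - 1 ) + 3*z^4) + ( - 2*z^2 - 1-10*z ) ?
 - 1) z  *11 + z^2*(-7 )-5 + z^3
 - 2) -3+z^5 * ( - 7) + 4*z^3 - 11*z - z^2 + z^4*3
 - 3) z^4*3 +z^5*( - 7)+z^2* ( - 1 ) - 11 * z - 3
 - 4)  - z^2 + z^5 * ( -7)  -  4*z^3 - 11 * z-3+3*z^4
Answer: 2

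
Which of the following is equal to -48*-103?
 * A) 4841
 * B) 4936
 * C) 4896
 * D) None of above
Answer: D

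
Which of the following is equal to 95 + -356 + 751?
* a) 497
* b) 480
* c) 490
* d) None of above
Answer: c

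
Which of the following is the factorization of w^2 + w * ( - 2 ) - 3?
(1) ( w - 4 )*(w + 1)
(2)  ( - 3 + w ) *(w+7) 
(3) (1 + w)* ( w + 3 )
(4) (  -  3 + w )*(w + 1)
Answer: 4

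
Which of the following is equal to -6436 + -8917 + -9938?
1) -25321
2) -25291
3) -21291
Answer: 2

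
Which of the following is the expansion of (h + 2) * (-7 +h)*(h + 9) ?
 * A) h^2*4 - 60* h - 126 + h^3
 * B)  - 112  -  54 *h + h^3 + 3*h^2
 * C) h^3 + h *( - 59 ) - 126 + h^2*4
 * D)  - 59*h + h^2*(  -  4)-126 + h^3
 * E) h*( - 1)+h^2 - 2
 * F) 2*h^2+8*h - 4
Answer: C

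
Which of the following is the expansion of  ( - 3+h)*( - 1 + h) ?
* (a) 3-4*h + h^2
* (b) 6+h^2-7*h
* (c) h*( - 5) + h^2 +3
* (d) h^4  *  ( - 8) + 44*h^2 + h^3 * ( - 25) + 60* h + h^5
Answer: a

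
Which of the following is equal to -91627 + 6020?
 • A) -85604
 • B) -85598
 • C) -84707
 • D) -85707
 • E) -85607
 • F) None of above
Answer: E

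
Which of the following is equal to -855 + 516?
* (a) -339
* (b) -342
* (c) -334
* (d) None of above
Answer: a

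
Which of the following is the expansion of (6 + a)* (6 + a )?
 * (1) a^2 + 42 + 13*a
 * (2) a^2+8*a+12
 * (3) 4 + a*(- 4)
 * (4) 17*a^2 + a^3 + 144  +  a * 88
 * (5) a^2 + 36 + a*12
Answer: 5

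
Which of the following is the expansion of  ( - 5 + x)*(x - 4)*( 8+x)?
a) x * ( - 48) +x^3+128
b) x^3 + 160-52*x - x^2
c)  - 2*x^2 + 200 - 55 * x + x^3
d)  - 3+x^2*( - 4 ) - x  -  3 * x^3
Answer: b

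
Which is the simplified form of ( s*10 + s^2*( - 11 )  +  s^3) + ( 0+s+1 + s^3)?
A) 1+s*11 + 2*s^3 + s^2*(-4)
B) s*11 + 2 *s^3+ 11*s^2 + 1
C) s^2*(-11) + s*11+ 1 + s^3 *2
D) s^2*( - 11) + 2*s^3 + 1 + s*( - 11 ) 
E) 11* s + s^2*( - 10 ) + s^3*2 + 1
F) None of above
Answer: C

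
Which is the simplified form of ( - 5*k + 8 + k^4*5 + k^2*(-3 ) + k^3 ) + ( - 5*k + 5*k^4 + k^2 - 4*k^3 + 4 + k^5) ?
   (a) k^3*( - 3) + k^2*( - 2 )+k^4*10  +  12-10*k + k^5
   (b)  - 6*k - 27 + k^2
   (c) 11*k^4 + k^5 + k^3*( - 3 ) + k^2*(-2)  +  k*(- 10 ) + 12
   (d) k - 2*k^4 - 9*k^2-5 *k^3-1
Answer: a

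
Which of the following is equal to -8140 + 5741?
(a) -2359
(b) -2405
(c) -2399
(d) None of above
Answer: c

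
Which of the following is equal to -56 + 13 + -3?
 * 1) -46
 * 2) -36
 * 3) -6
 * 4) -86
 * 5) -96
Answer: 1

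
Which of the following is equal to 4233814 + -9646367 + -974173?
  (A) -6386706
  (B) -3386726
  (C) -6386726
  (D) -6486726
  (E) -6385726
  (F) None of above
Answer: C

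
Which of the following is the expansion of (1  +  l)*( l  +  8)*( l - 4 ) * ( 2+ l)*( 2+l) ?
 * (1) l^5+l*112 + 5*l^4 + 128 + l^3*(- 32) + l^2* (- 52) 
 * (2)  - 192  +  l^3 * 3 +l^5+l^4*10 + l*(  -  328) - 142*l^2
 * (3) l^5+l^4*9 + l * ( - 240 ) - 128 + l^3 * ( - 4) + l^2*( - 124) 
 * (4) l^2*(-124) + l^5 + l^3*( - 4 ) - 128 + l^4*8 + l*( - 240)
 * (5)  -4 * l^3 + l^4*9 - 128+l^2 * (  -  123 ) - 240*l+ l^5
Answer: 3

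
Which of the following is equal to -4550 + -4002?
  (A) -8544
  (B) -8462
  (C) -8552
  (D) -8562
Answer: C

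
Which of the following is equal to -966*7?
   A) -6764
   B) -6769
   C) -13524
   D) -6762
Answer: D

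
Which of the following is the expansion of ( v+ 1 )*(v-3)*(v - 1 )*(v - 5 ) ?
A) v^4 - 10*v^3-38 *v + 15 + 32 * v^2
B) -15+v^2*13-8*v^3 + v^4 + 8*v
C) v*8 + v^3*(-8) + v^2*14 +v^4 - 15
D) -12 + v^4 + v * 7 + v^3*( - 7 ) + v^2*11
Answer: C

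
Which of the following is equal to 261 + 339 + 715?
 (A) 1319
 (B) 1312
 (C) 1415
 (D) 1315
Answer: D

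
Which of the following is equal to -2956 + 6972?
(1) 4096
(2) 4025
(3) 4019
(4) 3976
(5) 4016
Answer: 5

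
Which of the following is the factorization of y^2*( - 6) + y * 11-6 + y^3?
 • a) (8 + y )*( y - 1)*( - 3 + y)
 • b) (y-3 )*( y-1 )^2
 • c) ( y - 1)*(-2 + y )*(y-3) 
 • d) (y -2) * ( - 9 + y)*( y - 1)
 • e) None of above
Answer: c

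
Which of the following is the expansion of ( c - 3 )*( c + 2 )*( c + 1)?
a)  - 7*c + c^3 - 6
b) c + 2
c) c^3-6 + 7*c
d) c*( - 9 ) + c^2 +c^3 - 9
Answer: a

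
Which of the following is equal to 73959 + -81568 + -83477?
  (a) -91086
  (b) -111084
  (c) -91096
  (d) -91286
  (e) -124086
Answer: a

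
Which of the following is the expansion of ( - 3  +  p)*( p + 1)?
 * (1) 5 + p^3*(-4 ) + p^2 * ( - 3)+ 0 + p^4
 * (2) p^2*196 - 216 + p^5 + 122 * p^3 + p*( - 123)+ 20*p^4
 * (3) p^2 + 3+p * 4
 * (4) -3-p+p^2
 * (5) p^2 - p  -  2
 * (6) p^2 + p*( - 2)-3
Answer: 6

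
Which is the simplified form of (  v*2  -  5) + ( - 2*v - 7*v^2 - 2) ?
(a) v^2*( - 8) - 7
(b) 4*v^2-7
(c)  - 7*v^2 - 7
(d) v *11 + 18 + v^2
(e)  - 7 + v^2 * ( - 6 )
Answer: c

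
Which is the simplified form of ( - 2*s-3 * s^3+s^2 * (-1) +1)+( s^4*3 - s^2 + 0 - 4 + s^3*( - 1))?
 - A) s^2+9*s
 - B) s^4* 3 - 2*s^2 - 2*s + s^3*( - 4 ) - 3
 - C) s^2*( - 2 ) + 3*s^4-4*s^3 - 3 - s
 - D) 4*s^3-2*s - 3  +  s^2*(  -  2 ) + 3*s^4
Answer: B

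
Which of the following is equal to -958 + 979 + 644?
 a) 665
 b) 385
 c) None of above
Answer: a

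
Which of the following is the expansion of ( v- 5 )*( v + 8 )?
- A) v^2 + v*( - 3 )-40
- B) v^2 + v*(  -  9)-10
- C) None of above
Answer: C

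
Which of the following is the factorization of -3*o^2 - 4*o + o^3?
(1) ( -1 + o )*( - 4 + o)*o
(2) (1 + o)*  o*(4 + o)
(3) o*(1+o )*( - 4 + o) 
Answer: 3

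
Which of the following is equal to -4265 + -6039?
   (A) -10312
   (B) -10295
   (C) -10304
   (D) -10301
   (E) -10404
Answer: C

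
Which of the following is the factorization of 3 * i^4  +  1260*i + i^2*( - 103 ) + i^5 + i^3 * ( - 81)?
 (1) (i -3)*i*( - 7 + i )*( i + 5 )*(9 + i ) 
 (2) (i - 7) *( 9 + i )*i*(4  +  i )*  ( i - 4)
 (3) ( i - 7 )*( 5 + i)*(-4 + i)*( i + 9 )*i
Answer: 3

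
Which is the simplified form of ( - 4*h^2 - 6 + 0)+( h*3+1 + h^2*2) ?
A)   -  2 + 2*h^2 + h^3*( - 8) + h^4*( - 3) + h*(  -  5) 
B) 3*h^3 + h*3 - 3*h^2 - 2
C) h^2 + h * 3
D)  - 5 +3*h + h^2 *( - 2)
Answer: D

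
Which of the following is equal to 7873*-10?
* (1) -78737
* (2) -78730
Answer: 2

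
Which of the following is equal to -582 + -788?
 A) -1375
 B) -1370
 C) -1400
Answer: B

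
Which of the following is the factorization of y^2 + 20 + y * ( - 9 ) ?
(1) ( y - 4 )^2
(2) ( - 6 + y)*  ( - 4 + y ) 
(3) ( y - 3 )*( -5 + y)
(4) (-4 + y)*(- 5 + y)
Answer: 4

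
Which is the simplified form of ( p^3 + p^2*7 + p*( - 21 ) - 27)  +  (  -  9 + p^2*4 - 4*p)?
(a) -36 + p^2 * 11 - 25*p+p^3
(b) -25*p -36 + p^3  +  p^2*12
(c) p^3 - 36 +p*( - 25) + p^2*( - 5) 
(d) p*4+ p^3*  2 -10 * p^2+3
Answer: a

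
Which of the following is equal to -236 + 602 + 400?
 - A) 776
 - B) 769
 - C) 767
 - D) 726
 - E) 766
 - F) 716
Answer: E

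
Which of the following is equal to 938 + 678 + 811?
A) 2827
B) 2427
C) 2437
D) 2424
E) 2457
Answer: B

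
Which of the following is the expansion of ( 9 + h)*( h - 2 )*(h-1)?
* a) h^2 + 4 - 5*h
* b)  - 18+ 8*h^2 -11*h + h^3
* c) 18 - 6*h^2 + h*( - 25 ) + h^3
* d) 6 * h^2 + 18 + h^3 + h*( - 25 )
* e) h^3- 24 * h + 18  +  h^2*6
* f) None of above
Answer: d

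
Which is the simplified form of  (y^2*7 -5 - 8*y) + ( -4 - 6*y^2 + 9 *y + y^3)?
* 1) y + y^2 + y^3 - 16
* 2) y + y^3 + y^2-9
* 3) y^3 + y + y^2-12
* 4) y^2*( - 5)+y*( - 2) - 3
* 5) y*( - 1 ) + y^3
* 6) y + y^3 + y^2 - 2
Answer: 2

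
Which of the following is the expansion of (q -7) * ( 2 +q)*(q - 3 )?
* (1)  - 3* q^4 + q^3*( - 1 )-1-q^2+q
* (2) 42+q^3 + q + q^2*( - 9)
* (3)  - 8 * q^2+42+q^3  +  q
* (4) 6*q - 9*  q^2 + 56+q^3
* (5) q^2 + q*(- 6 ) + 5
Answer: 3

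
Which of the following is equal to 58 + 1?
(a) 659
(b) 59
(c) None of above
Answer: b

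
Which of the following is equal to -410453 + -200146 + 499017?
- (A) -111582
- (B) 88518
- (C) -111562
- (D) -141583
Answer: A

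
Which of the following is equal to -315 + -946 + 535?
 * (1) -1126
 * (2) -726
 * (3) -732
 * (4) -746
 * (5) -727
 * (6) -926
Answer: 2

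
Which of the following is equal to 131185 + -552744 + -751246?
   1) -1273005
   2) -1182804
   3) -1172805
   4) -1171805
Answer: 3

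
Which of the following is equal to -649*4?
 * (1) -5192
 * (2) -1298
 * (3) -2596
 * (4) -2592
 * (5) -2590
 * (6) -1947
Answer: 3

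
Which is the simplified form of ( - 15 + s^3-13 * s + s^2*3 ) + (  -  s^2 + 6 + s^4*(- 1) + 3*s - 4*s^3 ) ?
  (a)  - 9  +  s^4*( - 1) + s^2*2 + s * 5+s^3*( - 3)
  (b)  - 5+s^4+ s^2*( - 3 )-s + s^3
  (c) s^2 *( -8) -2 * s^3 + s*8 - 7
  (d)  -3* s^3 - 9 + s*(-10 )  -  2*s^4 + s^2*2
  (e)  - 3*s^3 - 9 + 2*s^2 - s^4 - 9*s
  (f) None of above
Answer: f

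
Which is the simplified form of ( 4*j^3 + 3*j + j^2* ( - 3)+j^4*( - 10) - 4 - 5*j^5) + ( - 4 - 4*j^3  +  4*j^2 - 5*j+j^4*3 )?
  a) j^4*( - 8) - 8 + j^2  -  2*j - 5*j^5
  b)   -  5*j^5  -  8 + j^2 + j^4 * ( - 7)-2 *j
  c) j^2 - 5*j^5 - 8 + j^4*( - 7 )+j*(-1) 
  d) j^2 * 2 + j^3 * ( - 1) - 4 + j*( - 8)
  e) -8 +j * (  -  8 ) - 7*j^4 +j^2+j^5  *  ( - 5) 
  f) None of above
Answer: b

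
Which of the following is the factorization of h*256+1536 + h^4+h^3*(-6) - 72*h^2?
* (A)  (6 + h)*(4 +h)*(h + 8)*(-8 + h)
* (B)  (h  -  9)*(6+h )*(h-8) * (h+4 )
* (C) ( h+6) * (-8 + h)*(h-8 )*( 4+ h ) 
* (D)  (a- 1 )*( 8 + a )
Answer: C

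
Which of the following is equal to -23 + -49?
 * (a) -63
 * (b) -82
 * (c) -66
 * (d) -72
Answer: d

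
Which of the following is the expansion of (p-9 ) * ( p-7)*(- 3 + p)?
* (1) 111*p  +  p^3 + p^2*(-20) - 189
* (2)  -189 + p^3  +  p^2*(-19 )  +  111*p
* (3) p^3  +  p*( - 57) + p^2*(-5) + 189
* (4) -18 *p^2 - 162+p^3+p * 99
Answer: 2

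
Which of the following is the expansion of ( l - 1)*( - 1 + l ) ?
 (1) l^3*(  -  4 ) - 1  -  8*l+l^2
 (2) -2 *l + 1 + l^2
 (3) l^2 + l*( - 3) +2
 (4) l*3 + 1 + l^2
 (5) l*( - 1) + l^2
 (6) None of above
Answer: 2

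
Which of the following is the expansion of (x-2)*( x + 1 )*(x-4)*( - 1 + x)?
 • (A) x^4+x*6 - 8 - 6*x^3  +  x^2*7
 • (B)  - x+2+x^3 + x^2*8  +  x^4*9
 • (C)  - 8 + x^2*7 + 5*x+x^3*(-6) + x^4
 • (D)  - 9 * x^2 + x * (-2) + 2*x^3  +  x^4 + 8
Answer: A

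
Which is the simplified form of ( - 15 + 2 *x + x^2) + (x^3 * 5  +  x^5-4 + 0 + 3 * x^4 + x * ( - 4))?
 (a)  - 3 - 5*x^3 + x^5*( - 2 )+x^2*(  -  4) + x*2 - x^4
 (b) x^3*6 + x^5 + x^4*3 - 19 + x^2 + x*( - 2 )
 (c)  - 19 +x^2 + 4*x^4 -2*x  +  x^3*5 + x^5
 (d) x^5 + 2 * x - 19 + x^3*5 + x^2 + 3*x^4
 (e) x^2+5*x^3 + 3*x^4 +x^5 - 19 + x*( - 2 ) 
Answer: e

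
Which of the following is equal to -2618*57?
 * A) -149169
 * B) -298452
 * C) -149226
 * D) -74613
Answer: C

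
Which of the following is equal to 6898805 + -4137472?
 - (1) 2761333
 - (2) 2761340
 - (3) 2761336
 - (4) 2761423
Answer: 1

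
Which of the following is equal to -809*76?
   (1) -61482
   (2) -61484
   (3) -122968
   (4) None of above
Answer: 2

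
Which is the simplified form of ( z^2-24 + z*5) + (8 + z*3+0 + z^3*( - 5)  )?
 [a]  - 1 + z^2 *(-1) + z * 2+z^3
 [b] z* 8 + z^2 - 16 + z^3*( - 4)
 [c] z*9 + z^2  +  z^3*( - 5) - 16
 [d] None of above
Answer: d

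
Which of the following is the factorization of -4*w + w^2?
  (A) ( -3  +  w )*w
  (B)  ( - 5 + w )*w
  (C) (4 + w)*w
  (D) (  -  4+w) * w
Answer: D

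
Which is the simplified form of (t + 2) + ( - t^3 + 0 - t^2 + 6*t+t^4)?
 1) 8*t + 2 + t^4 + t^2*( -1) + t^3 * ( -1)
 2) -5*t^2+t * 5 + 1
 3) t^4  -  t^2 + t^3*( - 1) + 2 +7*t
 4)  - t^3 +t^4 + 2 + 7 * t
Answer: 3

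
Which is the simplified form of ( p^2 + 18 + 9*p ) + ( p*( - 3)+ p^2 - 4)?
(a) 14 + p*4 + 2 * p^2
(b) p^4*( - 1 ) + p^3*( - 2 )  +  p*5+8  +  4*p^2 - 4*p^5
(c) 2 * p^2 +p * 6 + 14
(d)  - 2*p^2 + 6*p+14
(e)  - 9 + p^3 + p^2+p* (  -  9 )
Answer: c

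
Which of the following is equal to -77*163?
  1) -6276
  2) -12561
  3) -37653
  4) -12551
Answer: 4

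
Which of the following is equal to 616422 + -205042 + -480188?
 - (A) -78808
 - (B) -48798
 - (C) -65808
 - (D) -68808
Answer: D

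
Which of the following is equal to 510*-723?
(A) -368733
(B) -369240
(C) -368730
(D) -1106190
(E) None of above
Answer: C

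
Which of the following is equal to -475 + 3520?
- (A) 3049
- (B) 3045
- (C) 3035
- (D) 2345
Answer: B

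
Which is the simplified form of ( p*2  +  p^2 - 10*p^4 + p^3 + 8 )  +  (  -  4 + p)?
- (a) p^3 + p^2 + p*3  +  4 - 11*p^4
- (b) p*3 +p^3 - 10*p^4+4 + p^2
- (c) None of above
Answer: b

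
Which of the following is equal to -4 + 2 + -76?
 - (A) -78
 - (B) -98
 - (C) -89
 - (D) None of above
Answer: A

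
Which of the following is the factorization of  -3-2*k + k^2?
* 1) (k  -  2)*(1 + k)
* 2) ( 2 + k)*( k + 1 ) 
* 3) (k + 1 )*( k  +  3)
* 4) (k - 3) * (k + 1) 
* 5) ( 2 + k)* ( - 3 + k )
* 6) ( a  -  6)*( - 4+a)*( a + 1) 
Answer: 4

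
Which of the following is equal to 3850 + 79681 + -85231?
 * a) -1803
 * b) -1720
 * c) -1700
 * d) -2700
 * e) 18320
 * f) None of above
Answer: c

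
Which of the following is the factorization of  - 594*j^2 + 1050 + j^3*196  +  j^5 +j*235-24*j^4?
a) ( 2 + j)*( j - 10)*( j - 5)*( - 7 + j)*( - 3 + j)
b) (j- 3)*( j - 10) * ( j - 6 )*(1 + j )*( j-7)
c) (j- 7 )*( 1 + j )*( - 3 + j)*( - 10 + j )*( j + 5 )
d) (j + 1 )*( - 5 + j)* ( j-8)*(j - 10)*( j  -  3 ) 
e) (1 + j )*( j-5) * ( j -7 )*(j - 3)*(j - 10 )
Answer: e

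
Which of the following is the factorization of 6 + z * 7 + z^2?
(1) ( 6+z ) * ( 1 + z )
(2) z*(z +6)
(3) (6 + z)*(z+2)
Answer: 1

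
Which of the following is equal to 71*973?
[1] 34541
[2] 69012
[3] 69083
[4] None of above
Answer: 3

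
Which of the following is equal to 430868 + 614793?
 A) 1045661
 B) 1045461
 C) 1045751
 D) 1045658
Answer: A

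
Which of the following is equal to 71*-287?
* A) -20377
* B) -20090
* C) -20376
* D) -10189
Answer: A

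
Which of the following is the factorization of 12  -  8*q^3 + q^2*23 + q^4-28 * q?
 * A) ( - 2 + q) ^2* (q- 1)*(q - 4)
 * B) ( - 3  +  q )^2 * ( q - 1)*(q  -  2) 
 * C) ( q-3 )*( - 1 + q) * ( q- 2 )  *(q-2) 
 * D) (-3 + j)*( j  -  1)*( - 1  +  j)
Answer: C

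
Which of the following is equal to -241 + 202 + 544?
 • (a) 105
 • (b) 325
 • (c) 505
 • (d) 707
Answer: c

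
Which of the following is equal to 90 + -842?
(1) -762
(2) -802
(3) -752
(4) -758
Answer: 3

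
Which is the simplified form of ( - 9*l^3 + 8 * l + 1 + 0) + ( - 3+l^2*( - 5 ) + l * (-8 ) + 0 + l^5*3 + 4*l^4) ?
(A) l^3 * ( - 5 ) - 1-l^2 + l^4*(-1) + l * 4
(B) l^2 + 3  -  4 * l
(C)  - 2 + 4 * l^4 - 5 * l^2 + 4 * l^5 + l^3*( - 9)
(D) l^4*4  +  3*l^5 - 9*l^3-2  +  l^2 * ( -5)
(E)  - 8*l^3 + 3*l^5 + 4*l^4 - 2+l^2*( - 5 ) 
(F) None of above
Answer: D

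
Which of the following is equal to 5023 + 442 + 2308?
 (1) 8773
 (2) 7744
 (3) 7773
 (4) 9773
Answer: 3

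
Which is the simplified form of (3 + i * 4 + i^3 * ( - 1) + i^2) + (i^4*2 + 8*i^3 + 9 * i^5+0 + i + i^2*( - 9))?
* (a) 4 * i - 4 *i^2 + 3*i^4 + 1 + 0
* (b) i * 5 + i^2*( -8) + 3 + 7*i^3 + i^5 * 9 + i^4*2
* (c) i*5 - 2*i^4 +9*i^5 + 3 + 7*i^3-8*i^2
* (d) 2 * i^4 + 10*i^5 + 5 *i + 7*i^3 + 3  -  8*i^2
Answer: b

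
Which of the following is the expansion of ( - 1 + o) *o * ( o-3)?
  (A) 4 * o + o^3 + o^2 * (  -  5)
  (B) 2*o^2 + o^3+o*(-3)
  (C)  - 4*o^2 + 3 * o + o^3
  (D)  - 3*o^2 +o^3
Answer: C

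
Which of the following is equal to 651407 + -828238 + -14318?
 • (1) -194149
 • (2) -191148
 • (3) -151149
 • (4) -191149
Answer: 4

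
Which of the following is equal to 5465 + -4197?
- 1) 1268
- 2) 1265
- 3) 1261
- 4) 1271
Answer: 1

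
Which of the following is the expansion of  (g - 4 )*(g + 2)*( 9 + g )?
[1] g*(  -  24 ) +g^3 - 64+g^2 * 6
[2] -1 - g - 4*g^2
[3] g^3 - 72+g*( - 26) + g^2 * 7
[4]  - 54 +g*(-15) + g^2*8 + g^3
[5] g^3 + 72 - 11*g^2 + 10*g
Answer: 3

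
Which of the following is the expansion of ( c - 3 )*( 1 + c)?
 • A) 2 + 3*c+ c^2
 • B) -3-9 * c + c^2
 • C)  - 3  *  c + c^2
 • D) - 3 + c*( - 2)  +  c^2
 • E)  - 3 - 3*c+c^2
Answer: D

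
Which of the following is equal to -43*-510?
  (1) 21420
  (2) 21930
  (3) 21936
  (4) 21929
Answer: 2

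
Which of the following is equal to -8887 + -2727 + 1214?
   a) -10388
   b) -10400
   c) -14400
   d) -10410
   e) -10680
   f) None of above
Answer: b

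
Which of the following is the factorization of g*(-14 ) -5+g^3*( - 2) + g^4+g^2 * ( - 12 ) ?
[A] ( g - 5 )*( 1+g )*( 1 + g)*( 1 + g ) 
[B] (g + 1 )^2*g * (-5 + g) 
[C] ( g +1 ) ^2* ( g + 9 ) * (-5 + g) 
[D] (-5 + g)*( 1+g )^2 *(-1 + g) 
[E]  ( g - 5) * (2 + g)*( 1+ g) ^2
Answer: A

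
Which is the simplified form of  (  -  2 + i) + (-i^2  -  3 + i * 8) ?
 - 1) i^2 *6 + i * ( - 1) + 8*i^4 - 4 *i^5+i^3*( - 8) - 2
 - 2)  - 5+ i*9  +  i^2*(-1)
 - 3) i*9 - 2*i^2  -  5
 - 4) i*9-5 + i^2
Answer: 2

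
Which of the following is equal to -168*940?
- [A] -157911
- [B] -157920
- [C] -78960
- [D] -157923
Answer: B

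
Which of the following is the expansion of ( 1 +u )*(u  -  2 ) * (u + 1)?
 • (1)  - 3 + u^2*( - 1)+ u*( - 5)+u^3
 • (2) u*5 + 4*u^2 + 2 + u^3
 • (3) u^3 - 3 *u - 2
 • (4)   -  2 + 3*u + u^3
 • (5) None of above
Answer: 3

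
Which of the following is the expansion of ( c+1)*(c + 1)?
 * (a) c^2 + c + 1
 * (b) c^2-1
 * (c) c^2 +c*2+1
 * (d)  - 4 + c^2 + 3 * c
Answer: c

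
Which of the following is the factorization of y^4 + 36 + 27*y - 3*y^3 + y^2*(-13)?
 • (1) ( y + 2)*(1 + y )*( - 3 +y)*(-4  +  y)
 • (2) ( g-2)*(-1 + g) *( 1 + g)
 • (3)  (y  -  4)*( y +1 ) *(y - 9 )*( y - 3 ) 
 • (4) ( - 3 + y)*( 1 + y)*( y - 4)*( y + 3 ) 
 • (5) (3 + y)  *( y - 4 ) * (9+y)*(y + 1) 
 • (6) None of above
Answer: 4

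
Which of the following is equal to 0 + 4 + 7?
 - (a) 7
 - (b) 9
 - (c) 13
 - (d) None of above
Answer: d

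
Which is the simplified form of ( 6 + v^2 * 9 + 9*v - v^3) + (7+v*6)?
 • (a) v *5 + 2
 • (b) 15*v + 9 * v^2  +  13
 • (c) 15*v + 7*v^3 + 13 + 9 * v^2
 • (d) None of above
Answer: d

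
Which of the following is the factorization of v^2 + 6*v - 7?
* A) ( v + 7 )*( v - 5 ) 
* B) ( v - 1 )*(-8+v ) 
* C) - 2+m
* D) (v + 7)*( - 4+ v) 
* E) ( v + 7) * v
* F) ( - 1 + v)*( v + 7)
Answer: F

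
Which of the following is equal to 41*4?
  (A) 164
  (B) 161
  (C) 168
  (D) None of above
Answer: A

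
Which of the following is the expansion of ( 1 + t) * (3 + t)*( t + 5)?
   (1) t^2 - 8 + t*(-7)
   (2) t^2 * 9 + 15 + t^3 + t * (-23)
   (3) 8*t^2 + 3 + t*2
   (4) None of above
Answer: 4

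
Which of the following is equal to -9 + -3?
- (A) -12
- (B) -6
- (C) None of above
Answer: A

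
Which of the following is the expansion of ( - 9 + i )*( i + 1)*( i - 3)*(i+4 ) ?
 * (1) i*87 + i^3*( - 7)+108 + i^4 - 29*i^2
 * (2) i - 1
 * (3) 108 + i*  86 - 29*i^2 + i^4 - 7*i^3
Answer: 1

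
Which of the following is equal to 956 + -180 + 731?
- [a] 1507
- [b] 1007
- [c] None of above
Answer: a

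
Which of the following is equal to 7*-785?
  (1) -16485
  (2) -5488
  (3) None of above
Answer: 3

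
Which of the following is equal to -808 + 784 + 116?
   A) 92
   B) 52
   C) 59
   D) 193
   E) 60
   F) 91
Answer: A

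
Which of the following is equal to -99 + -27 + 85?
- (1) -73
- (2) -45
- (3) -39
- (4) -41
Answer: 4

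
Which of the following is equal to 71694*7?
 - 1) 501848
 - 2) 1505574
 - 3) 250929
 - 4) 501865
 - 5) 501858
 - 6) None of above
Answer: 5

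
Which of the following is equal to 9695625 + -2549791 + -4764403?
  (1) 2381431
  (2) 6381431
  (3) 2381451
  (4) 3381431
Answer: 1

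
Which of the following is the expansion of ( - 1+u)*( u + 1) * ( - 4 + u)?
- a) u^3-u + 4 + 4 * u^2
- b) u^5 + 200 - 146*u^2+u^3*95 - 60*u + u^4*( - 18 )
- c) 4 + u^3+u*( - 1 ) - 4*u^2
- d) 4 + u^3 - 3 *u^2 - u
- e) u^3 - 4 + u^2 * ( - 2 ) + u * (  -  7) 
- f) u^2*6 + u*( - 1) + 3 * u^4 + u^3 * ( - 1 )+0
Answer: c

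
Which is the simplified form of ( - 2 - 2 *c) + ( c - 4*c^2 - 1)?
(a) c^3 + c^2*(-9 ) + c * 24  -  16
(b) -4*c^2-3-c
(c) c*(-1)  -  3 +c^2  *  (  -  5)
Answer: b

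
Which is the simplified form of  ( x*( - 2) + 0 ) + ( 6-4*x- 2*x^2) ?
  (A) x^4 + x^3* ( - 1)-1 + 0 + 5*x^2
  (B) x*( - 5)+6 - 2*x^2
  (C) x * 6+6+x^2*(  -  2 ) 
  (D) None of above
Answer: D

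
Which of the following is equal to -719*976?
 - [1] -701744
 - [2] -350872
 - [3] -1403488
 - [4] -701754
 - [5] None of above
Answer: 1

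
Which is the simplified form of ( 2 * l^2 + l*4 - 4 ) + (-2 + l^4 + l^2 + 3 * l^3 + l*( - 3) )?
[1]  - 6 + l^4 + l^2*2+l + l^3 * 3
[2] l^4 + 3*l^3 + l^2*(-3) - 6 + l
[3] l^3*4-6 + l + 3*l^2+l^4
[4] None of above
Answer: 4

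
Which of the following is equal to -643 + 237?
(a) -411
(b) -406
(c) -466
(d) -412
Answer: b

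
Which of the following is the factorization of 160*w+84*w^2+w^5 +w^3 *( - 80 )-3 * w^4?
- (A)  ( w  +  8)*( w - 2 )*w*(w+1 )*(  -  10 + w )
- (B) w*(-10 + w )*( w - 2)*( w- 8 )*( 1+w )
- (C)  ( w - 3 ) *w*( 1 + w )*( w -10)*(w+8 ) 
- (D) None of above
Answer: A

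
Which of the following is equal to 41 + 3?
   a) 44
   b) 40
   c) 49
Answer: a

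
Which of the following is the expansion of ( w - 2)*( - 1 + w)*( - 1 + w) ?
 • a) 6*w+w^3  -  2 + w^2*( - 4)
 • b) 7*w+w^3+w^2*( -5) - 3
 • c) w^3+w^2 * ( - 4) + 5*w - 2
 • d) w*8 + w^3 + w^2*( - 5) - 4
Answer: c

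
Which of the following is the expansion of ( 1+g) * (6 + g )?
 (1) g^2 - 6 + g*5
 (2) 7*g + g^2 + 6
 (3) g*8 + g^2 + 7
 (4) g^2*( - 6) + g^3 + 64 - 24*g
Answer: 2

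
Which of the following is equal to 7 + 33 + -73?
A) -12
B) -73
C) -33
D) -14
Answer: C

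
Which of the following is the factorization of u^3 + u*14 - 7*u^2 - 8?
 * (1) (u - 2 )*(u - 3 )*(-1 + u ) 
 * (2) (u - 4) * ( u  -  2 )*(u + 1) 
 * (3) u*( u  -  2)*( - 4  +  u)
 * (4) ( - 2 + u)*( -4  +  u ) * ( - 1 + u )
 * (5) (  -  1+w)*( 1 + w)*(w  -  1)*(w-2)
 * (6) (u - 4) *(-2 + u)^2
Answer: 4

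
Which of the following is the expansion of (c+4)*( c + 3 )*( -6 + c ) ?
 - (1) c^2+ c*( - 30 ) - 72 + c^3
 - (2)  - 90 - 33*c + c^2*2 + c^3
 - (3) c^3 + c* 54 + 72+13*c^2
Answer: 1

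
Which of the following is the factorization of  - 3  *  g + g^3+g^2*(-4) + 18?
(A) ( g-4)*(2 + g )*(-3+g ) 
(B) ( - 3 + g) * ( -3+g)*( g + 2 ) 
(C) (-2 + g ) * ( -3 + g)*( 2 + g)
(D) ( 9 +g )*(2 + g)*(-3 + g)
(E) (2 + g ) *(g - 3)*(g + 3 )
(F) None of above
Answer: B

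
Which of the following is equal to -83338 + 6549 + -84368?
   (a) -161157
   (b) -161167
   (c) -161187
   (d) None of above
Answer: a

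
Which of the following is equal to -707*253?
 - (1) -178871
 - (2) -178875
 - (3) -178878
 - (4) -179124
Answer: 1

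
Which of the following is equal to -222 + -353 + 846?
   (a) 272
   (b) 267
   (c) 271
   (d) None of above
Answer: c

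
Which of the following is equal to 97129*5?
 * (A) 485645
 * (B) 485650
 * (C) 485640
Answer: A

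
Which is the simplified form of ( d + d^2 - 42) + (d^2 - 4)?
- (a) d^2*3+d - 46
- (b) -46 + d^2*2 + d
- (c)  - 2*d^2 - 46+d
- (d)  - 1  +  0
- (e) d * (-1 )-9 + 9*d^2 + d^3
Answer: b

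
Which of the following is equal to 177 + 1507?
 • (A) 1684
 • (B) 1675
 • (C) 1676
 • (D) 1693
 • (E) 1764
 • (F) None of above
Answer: A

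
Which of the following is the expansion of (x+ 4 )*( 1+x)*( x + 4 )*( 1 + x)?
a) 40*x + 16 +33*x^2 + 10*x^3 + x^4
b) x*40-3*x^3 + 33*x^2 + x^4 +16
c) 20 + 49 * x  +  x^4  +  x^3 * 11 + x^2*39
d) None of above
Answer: a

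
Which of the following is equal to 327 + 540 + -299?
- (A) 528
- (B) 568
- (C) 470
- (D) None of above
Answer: B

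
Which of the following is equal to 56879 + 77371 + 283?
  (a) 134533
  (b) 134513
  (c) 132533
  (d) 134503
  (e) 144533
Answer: a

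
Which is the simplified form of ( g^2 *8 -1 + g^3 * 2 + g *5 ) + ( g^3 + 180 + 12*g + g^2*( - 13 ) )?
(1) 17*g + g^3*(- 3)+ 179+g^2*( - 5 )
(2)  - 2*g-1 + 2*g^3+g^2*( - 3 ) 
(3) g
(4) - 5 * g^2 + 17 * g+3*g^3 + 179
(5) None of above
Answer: 4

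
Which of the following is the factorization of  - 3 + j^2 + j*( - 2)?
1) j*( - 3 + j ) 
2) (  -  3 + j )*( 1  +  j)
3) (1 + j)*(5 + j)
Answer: 2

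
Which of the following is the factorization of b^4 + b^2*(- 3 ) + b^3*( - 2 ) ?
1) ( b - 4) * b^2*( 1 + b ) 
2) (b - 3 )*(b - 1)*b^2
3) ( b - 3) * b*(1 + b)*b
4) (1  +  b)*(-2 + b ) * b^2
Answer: 3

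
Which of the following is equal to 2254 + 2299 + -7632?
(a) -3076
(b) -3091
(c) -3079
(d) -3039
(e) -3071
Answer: c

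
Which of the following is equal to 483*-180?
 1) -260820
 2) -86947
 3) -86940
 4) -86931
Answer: 3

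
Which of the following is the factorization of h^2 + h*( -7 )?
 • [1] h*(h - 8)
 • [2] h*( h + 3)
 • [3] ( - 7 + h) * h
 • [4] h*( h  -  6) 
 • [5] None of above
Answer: 3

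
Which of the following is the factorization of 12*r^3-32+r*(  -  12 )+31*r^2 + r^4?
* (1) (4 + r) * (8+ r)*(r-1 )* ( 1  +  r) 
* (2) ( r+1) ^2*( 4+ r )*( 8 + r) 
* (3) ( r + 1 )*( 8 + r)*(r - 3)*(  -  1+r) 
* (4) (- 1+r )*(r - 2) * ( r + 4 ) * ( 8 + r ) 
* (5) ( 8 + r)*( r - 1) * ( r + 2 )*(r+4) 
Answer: 1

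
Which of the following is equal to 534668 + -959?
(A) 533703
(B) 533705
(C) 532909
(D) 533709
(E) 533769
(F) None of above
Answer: D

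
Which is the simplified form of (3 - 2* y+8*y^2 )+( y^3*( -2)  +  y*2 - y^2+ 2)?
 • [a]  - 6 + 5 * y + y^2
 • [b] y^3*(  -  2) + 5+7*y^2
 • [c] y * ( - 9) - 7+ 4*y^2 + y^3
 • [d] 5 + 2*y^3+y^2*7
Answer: b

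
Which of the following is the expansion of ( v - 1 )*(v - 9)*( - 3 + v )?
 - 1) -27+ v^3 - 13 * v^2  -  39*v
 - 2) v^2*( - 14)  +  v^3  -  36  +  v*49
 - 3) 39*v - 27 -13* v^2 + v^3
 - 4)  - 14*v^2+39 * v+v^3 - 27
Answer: 3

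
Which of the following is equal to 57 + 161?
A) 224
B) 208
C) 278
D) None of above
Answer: D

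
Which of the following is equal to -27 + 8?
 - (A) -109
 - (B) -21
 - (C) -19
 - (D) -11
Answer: C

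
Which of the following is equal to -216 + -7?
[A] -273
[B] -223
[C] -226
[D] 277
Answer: B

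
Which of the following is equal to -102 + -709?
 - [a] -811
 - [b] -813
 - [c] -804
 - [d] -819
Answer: a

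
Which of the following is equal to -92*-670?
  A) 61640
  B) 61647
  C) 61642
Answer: A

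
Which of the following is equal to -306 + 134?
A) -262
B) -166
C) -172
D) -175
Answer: C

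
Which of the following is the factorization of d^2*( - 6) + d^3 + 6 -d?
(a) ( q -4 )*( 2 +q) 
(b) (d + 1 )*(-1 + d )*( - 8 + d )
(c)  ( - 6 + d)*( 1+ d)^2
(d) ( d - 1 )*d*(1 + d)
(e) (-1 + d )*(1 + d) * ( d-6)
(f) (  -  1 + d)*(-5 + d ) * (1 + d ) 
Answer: e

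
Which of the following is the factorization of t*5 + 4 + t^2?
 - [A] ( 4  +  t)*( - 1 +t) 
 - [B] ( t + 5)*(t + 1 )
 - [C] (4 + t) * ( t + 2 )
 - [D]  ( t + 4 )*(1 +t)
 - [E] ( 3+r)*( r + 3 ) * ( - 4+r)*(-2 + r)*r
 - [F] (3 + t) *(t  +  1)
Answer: D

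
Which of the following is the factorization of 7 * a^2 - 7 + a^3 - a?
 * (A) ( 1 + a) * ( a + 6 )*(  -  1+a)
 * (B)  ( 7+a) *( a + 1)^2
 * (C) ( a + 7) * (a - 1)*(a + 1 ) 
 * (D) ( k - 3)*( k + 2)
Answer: C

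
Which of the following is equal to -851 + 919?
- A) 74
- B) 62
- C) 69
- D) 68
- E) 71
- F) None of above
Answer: D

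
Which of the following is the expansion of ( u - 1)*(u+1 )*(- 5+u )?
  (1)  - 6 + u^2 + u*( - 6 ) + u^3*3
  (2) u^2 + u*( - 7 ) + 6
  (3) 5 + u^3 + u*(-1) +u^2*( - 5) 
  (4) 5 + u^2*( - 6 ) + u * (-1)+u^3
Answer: 3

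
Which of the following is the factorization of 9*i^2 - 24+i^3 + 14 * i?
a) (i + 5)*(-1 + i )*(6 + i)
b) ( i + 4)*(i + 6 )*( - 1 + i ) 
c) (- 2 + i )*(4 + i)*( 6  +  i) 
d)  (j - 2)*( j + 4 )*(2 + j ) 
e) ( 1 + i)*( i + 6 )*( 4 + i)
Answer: b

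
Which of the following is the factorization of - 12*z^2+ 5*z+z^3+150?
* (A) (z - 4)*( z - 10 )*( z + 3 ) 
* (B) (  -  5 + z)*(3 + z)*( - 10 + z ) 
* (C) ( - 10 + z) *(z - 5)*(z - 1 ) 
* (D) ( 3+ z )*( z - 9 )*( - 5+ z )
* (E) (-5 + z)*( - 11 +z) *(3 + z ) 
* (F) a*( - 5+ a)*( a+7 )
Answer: B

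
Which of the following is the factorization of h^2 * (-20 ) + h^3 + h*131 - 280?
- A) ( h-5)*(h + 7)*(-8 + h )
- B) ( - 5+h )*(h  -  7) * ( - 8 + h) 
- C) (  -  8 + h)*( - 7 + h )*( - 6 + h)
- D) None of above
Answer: B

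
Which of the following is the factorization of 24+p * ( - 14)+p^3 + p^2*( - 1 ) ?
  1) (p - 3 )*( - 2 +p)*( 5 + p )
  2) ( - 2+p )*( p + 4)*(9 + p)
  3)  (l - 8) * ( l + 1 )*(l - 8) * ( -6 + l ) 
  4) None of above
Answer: 4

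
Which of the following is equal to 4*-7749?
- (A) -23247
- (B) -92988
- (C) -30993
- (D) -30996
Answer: D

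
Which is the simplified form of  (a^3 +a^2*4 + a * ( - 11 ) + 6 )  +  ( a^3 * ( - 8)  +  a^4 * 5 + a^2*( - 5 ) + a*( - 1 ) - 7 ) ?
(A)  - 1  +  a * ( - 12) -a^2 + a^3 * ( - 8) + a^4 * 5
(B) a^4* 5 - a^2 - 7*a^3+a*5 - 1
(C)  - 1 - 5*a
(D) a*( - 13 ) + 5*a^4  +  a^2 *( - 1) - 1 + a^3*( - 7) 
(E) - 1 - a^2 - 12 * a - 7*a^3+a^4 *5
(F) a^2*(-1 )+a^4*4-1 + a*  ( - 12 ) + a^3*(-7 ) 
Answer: E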